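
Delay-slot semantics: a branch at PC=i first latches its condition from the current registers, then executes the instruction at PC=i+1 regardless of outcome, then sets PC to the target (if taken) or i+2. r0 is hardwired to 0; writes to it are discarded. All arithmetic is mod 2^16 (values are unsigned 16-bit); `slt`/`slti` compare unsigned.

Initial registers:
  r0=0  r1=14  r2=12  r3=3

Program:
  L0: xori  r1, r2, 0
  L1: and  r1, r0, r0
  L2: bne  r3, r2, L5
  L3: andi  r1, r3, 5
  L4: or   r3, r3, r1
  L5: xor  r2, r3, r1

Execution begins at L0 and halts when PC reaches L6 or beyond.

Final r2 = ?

#0 xori  r1, r2, 0 ; 0/12/12/3
#1 and  r1, r0, r0 ; 0/0/12/3
#2 bne  r3, r2, L5 ; 0/0/12/3 ; →target
#3 andi  r1, r3, 5 ; 0/1/12/3
#5 xor  r2, r3, r1 ; 0/1/2/3

2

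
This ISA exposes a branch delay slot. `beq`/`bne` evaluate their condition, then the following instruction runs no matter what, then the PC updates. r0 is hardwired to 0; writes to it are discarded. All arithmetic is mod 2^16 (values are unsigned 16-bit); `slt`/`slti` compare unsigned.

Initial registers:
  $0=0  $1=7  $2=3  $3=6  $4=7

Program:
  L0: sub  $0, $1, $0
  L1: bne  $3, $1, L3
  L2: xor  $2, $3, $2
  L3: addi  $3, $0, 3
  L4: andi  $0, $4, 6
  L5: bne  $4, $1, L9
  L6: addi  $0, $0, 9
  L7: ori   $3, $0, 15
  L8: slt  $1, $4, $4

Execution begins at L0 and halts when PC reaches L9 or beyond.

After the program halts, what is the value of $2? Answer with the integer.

PC=0  sub  $0, $1, $0        | $0=0 $1=7 $2=3 $3=6 $4=7
PC=1  bne  $3, $1, L3        | $0=0 $1=7 $2=3 $3=6 $4=7  [TAKEN]
PC=2  xor  $2, $3, $2        | $0=0 $1=7 $2=5 $3=6 $4=7
PC=3  addi  $3, $0, 3        | $0=0 $1=7 $2=5 $3=3 $4=7
PC=4  andi  $0, $4, 6        | $0=0 $1=7 $2=5 $3=3 $4=7
PC=5  bne  $4, $1, L9        | $0=0 $1=7 $2=5 $3=3 $4=7  [not taken]
PC=6  addi  $0, $0, 9        | $0=0 $1=7 $2=5 $3=3 $4=7
PC=7  ori   $3, $0, 15       | $0=0 $1=7 $2=5 $3=15 $4=7
PC=8  slt  $1, $4, $4        | $0=0 $1=0 $2=5 $3=15 $4=7

5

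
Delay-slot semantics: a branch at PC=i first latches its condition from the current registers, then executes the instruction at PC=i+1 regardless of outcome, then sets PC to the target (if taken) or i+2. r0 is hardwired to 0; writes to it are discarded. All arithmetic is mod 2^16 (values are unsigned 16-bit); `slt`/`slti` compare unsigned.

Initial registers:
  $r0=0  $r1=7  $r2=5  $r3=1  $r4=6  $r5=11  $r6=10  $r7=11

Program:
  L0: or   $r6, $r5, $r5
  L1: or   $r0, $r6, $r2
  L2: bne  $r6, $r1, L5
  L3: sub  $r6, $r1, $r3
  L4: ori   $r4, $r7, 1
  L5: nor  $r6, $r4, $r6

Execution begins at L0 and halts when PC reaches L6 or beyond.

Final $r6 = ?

65529

#0 or   $r6, $r5, $r5 ; 0/7/5/1/6/11/11/11
#1 or   $r0, $r6, $r2 ; 0/7/5/1/6/11/11/11
#2 bne  $r6, $r1, L5 ; 0/7/5/1/6/11/11/11 ; →target
#3 sub  $r6, $r1, $r3 ; 0/7/5/1/6/11/6/11
#5 nor  $r6, $r4, $r6 ; 0/7/5/1/6/11/65529/11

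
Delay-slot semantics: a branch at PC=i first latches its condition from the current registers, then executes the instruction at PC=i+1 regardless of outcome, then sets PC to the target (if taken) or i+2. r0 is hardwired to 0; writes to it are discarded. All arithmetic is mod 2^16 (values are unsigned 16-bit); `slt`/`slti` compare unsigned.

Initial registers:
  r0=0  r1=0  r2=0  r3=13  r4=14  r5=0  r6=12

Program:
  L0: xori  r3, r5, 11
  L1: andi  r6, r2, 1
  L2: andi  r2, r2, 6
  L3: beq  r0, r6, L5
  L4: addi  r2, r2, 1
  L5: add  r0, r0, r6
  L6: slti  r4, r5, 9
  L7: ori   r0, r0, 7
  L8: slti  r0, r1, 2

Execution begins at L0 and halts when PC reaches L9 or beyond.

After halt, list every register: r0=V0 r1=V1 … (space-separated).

  step pc=0: xori  r3, r5, 11  regs=(0,0,0,11,14,0,12)
  step pc=1: andi  r6, r2, 1  regs=(0,0,0,11,14,0,0)
  step pc=2: andi  r2, r2, 6  regs=(0,0,0,11,14,0,0)
  step pc=3: beq  r0, r6, L5  cond=T  regs=(0,0,0,11,14,0,0)
  step pc=4: addi  r2, r2, 1  regs=(0,0,1,11,14,0,0)
  step pc=5: add  r0, r0, r6  regs=(0,0,1,11,14,0,0)
  step pc=6: slti  r4, r5, 9  regs=(0,0,1,11,1,0,0)
  step pc=7: ori   r0, r0, 7  regs=(0,0,1,11,1,0,0)
  step pc=8: slti  r0, r1, 2  regs=(0,0,1,11,1,0,0)

r0=0 r1=0 r2=1 r3=11 r4=1 r5=0 r6=0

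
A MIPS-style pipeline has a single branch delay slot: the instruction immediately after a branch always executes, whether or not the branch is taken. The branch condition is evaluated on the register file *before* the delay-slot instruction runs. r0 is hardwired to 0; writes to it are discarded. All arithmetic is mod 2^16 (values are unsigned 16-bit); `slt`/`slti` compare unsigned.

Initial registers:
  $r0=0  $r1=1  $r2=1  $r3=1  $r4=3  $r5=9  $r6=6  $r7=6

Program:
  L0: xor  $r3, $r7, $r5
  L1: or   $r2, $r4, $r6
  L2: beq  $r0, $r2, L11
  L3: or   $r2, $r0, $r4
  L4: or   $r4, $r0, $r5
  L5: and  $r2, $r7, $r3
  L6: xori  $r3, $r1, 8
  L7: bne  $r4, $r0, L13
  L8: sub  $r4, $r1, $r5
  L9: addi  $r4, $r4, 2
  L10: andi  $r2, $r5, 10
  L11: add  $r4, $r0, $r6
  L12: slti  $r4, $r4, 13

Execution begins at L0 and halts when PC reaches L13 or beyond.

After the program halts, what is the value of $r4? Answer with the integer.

65528

  step pc=0: xor  $r3, $r7, $r5  regs=(0,1,1,15,3,9,6,6)
  step pc=1: or   $r2, $r4, $r6  regs=(0,1,7,15,3,9,6,6)
  step pc=2: beq  $r0, $r2, L11  cond=F  regs=(0,1,7,15,3,9,6,6)
  step pc=3: or   $r2, $r0, $r4  regs=(0,1,3,15,3,9,6,6)
  step pc=4: or   $r4, $r0, $r5  regs=(0,1,3,15,9,9,6,6)
  step pc=5: and  $r2, $r7, $r3  regs=(0,1,6,15,9,9,6,6)
  step pc=6: xori  $r3, $r1, 8  regs=(0,1,6,9,9,9,6,6)
  step pc=7: bne  $r4, $r0, L13  cond=T  regs=(0,1,6,9,9,9,6,6)
  step pc=8: sub  $r4, $r1, $r5  regs=(0,1,6,9,65528,9,6,6)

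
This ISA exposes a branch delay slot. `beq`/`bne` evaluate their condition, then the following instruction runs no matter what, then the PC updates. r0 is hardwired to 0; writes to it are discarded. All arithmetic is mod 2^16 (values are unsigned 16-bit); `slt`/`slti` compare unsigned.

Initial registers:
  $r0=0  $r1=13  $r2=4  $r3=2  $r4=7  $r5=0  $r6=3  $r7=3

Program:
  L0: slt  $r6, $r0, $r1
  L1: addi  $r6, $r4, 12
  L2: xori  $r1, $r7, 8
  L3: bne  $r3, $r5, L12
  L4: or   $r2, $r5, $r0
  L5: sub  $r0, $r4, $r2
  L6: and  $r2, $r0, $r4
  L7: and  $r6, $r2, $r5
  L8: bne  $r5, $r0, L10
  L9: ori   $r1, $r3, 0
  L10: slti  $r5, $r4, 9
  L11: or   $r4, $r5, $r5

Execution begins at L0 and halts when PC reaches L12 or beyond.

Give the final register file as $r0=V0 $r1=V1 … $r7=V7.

$r0=0 $r1=11 $r2=0 $r3=2 $r4=7 $r5=0 $r6=19 $r7=3

PC=0  slt  $r6, $r0, $r1     | $r0=0 $r1=13 $r2=4 $r3=2 $r4=7 $r5=0 $r6=1 $r7=3
PC=1  addi  $r6, $r4, 12     | $r0=0 $r1=13 $r2=4 $r3=2 $r4=7 $r5=0 $r6=19 $r7=3
PC=2  xori  $r1, $r7, 8      | $r0=0 $r1=11 $r2=4 $r3=2 $r4=7 $r5=0 $r6=19 $r7=3
PC=3  bne  $r3, $r5, L12     | $r0=0 $r1=11 $r2=4 $r3=2 $r4=7 $r5=0 $r6=19 $r7=3  [TAKEN]
PC=4  or   $r2, $r5, $r0     | $r0=0 $r1=11 $r2=0 $r3=2 $r4=7 $r5=0 $r6=19 $r7=3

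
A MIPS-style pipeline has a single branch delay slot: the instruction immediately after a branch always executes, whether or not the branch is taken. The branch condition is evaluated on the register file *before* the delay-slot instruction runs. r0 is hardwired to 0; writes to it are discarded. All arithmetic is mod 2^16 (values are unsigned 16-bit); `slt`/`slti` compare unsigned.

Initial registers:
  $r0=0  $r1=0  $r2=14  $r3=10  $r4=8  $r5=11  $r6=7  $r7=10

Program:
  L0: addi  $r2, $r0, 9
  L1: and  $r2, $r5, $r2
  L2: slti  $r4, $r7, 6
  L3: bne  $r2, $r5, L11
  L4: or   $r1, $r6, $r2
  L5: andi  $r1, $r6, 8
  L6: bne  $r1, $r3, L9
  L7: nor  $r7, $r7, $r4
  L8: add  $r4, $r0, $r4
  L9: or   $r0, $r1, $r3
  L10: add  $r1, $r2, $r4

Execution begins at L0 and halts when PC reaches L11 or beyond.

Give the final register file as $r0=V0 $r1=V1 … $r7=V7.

$r0=0 $r1=15 $r2=9 $r3=10 $r4=0 $r5=11 $r6=7 $r7=10

PC=0  addi  $r2, $r0, 9      | $r0=0 $r1=0 $r2=9 $r3=10 $r4=8 $r5=11 $r6=7 $r7=10
PC=1  and  $r2, $r5, $r2     | $r0=0 $r1=0 $r2=9 $r3=10 $r4=8 $r5=11 $r6=7 $r7=10
PC=2  slti  $r4, $r7, 6      | $r0=0 $r1=0 $r2=9 $r3=10 $r4=0 $r5=11 $r6=7 $r7=10
PC=3  bne  $r2, $r5, L11     | $r0=0 $r1=0 $r2=9 $r3=10 $r4=0 $r5=11 $r6=7 $r7=10  [TAKEN]
PC=4  or   $r1, $r6, $r2     | $r0=0 $r1=15 $r2=9 $r3=10 $r4=0 $r5=11 $r6=7 $r7=10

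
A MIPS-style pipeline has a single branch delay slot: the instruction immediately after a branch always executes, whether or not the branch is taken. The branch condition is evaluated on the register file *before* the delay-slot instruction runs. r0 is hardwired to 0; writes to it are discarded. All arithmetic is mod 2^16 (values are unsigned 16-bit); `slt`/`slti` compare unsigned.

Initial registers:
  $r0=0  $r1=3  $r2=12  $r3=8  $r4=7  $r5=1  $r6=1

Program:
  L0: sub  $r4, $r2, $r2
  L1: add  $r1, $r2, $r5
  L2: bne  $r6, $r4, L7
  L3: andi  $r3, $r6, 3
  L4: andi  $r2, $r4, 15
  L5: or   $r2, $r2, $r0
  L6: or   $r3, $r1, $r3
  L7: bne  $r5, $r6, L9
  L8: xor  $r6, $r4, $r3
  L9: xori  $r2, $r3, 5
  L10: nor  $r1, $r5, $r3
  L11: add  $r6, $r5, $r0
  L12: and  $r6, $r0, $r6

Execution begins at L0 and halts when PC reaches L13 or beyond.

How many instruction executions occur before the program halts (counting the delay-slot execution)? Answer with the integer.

PC=0  sub  $r4, $r2, $r2     | $r0=0 $r1=3 $r2=12 $r3=8 $r4=0 $r5=1 $r6=1
PC=1  add  $r1, $r2, $r5     | $r0=0 $r1=13 $r2=12 $r3=8 $r4=0 $r5=1 $r6=1
PC=2  bne  $r6, $r4, L7      | $r0=0 $r1=13 $r2=12 $r3=8 $r4=0 $r5=1 $r6=1  [TAKEN]
PC=3  andi  $r3, $r6, 3      | $r0=0 $r1=13 $r2=12 $r3=1 $r4=0 $r5=1 $r6=1
PC=7  bne  $r5, $r6, L9      | $r0=0 $r1=13 $r2=12 $r3=1 $r4=0 $r5=1 $r6=1  [not taken]
PC=8  xor  $r6, $r4, $r3     | $r0=0 $r1=13 $r2=12 $r3=1 $r4=0 $r5=1 $r6=1
PC=9  xori  $r2, $r3, 5      | $r0=0 $r1=13 $r2=4 $r3=1 $r4=0 $r5=1 $r6=1
PC=10 nor  $r1, $r5, $r3     | $r0=0 $r1=65534 $r2=4 $r3=1 $r4=0 $r5=1 $r6=1
PC=11 add  $r6, $r5, $r0     | $r0=0 $r1=65534 $r2=4 $r3=1 $r4=0 $r5=1 $r6=1
PC=12 and  $r6, $r0, $r6     | $r0=0 $r1=65534 $r2=4 $r3=1 $r4=0 $r5=1 $r6=0

10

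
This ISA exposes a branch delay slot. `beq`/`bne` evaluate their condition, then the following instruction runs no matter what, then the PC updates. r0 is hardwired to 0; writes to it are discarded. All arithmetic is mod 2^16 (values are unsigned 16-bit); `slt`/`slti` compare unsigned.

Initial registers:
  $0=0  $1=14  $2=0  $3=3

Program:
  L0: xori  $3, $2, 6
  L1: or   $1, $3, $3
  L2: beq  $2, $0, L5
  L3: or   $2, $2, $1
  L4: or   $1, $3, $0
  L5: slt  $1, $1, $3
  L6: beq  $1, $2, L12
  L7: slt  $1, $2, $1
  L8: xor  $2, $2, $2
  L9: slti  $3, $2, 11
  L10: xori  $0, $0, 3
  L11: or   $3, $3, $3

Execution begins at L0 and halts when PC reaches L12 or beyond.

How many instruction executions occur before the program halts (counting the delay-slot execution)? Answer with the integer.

#0 xori  $3, $2, 6 ; 0/14/0/6
#1 or   $1, $3, $3 ; 0/6/0/6
#2 beq  $2, $0, L5 ; 0/6/0/6 ; →target
#3 or   $2, $2, $1 ; 0/6/6/6
#5 slt  $1, $1, $3 ; 0/0/6/6
#6 beq  $1, $2, L12 ; 0/0/6/6 ; →fallthru
#7 slt  $1, $2, $1 ; 0/0/6/6
#8 xor  $2, $2, $2 ; 0/0/0/6
#9 slti  $3, $2, 11 ; 0/0/0/1
#10 xori  $0, $0, 3 ; 0/0/0/1
#11 or   $3, $3, $3 ; 0/0/0/1

11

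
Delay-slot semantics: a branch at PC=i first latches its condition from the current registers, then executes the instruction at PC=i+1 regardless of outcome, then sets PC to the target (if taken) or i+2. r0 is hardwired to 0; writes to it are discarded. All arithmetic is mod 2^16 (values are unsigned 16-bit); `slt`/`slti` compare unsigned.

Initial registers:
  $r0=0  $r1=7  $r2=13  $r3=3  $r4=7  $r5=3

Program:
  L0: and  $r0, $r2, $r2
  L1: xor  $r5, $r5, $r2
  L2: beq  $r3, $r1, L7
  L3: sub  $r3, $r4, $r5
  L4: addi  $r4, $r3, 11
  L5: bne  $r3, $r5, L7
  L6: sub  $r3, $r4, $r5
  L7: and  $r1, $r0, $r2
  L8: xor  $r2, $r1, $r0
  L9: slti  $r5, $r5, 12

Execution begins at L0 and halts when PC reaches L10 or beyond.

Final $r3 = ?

65526

PC=0  and  $r0, $r2, $r2     | $r0=0 $r1=7 $r2=13 $r3=3 $r4=7 $r5=3
PC=1  xor  $r5, $r5, $r2     | $r0=0 $r1=7 $r2=13 $r3=3 $r4=7 $r5=14
PC=2  beq  $r3, $r1, L7      | $r0=0 $r1=7 $r2=13 $r3=3 $r4=7 $r5=14  [not taken]
PC=3  sub  $r3, $r4, $r5     | $r0=0 $r1=7 $r2=13 $r3=65529 $r4=7 $r5=14
PC=4  addi  $r4, $r3, 11     | $r0=0 $r1=7 $r2=13 $r3=65529 $r4=4 $r5=14
PC=5  bne  $r3, $r5, L7      | $r0=0 $r1=7 $r2=13 $r3=65529 $r4=4 $r5=14  [TAKEN]
PC=6  sub  $r3, $r4, $r5     | $r0=0 $r1=7 $r2=13 $r3=65526 $r4=4 $r5=14
PC=7  and  $r1, $r0, $r2     | $r0=0 $r1=0 $r2=13 $r3=65526 $r4=4 $r5=14
PC=8  xor  $r2, $r1, $r0     | $r0=0 $r1=0 $r2=0 $r3=65526 $r4=4 $r5=14
PC=9  slti  $r5, $r5, 12     | $r0=0 $r1=0 $r2=0 $r3=65526 $r4=4 $r5=0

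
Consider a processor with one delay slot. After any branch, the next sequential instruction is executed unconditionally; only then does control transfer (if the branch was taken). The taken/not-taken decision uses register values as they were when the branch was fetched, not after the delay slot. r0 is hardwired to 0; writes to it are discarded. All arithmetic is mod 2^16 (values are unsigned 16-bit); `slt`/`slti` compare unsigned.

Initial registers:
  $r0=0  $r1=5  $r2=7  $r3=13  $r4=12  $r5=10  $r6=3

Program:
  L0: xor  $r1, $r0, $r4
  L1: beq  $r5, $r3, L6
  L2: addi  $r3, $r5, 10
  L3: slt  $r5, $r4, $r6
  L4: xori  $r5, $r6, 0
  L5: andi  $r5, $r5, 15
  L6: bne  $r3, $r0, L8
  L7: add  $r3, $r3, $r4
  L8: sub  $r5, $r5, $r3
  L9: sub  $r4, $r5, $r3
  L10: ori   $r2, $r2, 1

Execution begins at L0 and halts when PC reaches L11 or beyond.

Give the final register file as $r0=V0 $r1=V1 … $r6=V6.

#0 xor  $r1, $r0, $r4 ; 0/12/7/13/12/10/3
#1 beq  $r5, $r3, L6 ; 0/12/7/13/12/10/3 ; →fallthru
#2 addi  $r3, $r5, 10 ; 0/12/7/20/12/10/3
#3 slt  $r5, $r4, $r6 ; 0/12/7/20/12/0/3
#4 xori  $r5, $r6, 0 ; 0/12/7/20/12/3/3
#5 andi  $r5, $r5, 15 ; 0/12/7/20/12/3/3
#6 bne  $r3, $r0, L8 ; 0/12/7/20/12/3/3 ; →target
#7 add  $r3, $r3, $r4 ; 0/12/7/32/12/3/3
#8 sub  $r5, $r5, $r3 ; 0/12/7/32/12/65507/3
#9 sub  $r4, $r5, $r3 ; 0/12/7/32/65475/65507/3
#10 ori   $r2, $r2, 1 ; 0/12/7/32/65475/65507/3

$r0=0 $r1=12 $r2=7 $r3=32 $r4=65475 $r5=65507 $r6=3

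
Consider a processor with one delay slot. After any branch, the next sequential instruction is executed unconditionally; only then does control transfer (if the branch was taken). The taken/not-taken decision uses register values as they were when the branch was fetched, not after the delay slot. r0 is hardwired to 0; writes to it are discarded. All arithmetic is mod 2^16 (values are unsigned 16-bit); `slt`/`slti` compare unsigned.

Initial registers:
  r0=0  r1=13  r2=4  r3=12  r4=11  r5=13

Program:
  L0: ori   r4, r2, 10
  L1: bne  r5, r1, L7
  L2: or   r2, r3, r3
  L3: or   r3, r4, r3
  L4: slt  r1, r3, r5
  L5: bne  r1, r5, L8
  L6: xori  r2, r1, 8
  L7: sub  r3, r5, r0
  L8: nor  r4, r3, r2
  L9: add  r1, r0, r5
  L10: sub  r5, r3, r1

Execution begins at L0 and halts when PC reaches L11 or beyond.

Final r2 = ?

[0] ori   r4, r2, 10  →  {r0:0, r1:13, r2:4, r3:12, r4:14, r5:13}
[1] bne  r5, r1, L7  →  {r0:0, r1:13, r2:4, r3:12, r4:14, r5:13}  ⟨branch fallthrough⟩
[2] or   r2, r3, r3  →  {r0:0, r1:13, r2:12, r3:12, r4:14, r5:13}
[3] or   r3, r4, r3  →  {r0:0, r1:13, r2:12, r3:14, r4:14, r5:13}
[4] slt  r1, r3, r5  →  {r0:0, r1:0, r2:12, r3:14, r4:14, r5:13}
[5] bne  r1, r5, L8  →  {r0:0, r1:0, r2:12, r3:14, r4:14, r5:13}  ⟨branch taken⟩
[6] xori  r2, r1, 8  →  {r0:0, r1:0, r2:8, r3:14, r4:14, r5:13}
[8] nor  r4, r3, r2  →  {r0:0, r1:0, r2:8, r3:14, r4:65521, r5:13}
[9] add  r1, r0, r5  →  {r0:0, r1:13, r2:8, r3:14, r4:65521, r5:13}
[10] sub  r5, r3, r1  →  {r0:0, r1:13, r2:8, r3:14, r4:65521, r5:1}

8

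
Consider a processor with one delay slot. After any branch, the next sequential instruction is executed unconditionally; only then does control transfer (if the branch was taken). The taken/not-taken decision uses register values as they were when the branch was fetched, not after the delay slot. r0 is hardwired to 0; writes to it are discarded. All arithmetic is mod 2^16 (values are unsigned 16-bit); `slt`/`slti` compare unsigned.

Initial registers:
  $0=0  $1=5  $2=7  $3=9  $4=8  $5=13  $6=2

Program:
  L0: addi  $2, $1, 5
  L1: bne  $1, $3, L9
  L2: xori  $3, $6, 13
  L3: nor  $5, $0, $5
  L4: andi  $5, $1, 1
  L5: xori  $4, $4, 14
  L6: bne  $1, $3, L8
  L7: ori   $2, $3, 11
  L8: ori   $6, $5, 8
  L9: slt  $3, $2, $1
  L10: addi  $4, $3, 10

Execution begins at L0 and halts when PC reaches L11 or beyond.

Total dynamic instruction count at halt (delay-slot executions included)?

5

[0] addi  $2, $1, 5  →  {$0:0, $1:5, $2:10, $3:9, $4:8, $5:13, $6:2}
[1] bne  $1, $3, L9  →  {$0:0, $1:5, $2:10, $3:9, $4:8, $5:13, $6:2}  ⟨branch taken⟩
[2] xori  $3, $6, 13  →  {$0:0, $1:5, $2:10, $3:15, $4:8, $5:13, $6:2}
[9] slt  $3, $2, $1  →  {$0:0, $1:5, $2:10, $3:0, $4:8, $5:13, $6:2}
[10] addi  $4, $3, 10  →  {$0:0, $1:5, $2:10, $3:0, $4:10, $5:13, $6:2}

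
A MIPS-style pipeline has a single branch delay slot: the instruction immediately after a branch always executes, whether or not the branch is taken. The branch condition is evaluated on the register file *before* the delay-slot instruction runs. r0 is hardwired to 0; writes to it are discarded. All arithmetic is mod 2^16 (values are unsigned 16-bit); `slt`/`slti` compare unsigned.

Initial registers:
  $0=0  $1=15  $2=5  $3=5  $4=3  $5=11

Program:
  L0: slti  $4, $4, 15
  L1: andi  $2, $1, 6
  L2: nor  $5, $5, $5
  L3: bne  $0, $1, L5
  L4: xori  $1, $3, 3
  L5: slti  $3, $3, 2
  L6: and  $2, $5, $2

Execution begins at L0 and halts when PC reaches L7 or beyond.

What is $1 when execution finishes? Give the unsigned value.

6

#0 slti  $4, $4, 15 ; 0/15/5/5/1/11
#1 andi  $2, $1, 6 ; 0/15/6/5/1/11
#2 nor  $5, $5, $5 ; 0/15/6/5/1/65524
#3 bne  $0, $1, L5 ; 0/15/6/5/1/65524 ; →target
#4 xori  $1, $3, 3 ; 0/6/6/5/1/65524
#5 slti  $3, $3, 2 ; 0/6/6/0/1/65524
#6 and  $2, $5, $2 ; 0/6/4/0/1/65524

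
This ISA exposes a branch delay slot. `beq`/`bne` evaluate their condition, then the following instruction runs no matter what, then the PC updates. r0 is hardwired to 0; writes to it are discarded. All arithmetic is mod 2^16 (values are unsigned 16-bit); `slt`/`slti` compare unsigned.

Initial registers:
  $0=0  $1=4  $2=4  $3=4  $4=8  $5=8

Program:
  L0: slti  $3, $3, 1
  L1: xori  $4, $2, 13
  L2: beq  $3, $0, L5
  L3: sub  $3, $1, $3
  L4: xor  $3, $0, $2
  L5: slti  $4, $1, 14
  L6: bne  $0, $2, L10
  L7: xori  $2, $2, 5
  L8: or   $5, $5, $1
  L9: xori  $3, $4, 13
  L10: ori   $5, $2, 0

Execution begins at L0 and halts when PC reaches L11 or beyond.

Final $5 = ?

1

PC=0  slti  $3, $3, 1        | $0=0 $1=4 $2=4 $3=0 $4=8 $5=8
PC=1  xori  $4, $2, 13       | $0=0 $1=4 $2=4 $3=0 $4=9 $5=8
PC=2  beq  $3, $0, L5        | $0=0 $1=4 $2=4 $3=0 $4=9 $5=8  [TAKEN]
PC=3  sub  $3, $1, $3        | $0=0 $1=4 $2=4 $3=4 $4=9 $5=8
PC=5  slti  $4, $1, 14       | $0=0 $1=4 $2=4 $3=4 $4=1 $5=8
PC=6  bne  $0, $2, L10       | $0=0 $1=4 $2=4 $3=4 $4=1 $5=8  [TAKEN]
PC=7  xori  $2, $2, 5        | $0=0 $1=4 $2=1 $3=4 $4=1 $5=8
PC=10 ori   $5, $2, 0        | $0=0 $1=4 $2=1 $3=4 $4=1 $5=1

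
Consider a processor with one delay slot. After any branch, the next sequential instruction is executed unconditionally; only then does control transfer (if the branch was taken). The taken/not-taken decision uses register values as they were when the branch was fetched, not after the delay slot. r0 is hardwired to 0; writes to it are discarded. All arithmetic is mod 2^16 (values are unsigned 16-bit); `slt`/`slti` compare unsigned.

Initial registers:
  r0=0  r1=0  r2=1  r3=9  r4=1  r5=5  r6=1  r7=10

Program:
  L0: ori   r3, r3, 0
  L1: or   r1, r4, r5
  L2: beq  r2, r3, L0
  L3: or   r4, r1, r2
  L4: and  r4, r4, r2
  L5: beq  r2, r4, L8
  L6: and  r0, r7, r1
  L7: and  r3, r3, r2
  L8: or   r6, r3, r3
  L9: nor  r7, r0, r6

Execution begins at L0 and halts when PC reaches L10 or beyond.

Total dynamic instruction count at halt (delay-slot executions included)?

[0] ori   r3, r3, 0  →  {r0:0, r1:0, r2:1, r3:9, r4:1, r5:5, r6:1, r7:10}
[1] or   r1, r4, r5  →  {r0:0, r1:5, r2:1, r3:9, r4:1, r5:5, r6:1, r7:10}
[2] beq  r2, r3, L0  →  {r0:0, r1:5, r2:1, r3:9, r4:1, r5:5, r6:1, r7:10}  ⟨branch fallthrough⟩
[3] or   r4, r1, r2  →  {r0:0, r1:5, r2:1, r3:9, r4:5, r5:5, r6:1, r7:10}
[4] and  r4, r4, r2  →  {r0:0, r1:5, r2:1, r3:9, r4:1, r5:5, r6:1, r7:10}
[5] beq  r2, r4, L8  →  {r0:0, r1:5, r2:1, r3:9, r4:1, r5:5, r6:1, r7:10}  ⟨branch taken⟩
[6] and  r0, r7, r1  →  {r0:0, r1:5, r2:1, r3:9, r4:1, r5:5, r6:1, r7:10}
[8] or   r6, r3, r3  →  {r0:0, r1:5, r2:1, r3:9, r4:1, r5:5, r6:9, r7:10}
[9] nor  r7, r0, r6  →  {r0:0, r1:5, r2:1, r3:9, r4:1, r5:5, r6:9, r7:65526}

9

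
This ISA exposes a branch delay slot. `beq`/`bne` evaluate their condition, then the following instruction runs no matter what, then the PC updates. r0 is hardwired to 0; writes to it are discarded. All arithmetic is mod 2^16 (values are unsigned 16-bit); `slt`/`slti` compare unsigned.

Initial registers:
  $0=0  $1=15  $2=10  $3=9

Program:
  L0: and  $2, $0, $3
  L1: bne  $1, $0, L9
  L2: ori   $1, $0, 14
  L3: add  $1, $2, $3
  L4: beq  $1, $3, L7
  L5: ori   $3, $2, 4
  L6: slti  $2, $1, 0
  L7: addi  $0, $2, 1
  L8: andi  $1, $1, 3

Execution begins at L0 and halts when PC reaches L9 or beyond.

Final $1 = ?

PC=0  and  $2, $0, $3        | $0=0 $1=15 $2=0 $3=9
PC=1  bne  $1, $0, L9        | $0=0 $1=15 $2=0 $3=9  [TAKEN]
PC=2  ori   $1, $0, 14       | $0=0 $1=14 $2=0 $3=9

14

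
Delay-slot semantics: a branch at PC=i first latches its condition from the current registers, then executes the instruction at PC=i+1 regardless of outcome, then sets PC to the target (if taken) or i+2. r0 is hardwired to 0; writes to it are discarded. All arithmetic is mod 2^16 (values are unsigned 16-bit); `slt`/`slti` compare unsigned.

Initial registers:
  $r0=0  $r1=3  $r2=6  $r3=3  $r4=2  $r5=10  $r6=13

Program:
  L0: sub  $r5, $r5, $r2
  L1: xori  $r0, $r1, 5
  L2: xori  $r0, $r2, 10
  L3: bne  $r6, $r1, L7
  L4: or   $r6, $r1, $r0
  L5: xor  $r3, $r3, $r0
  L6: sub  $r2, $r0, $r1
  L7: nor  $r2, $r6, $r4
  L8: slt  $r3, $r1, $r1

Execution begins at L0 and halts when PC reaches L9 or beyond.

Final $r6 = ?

3

  step pc=0: sub  $r5, $r5, $r2  regs=(0,3,6,3,2,4,13)
  step pc=1: xori  $r0, $r1, 5  regs=(0,3,6,3,2,4,13)
  step pc=2: xori  $r0, $r2, 10  regs=(0,3,6,3,2,4,13)
  step pc=3: bne  $r6, $r1, L7  cond=T  regs=(0,3,6,3,2,4,13)
  step pc=4: or   $r6, $r1, $r0  regs=(0,3,6,3,2,4,3)
  step pc=7: nor  $r2, $r6, $r4  regs=(0,3,65532,3,2,4,3)
  step pc=8: slt  $r3, $r1, $r1  regs=(0,3,65532,0,2,4,3)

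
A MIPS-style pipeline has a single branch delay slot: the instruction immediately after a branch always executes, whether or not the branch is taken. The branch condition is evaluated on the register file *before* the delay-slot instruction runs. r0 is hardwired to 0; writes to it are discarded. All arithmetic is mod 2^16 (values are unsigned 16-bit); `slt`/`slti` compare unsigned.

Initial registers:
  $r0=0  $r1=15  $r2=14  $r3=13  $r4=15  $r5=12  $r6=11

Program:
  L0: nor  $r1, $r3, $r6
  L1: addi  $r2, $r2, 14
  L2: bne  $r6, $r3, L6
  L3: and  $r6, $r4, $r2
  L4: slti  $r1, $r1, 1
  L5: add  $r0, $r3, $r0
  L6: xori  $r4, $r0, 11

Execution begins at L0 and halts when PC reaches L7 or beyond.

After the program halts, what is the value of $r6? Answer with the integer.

12

  step pc=0: nor  $r1, $r3, $r6  regs=(0,65520,14,13,15,12,11)
  step pc=1: addi  $r2, $r2, 14  regs=(0,65520,28,13,15,12,11)
  step pc=2: bne  $r6, $r3, L6  cond=T  regs=(0,65520,28,13,15,12,11)
  step pc=3: and  $r6, $r4, $r2  regs=(0,65520,28,13,15,12,12)
  step pc=6: xori  $r4, $r0, 11  regs=(0,65520,28,13,11,12,12)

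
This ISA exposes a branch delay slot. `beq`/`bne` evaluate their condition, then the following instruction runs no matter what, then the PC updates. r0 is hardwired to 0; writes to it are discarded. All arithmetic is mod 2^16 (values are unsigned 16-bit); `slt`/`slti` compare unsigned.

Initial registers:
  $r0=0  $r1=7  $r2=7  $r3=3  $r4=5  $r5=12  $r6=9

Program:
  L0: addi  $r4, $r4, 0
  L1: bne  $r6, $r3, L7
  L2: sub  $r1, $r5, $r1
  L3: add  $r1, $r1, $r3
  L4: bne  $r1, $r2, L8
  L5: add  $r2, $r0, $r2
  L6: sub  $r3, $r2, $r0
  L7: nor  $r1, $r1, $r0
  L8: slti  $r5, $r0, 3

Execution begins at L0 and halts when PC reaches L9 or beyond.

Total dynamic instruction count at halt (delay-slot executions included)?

5

PC=0  addi  $r4, $r4, 0      | $r0=0 $r1=7 $r2=7 $r3=3 $r4=5 $r5=12 $r6=9
PC=1  bne  $r6, $r3, L7      | $r0=0 $r1=7 $r2=7 $r3=3 $r4=5 $r5=12 $r6=9  [TAKEN]
PC=2  sub  $r1, $r5, $r1     | $r0=0 $r1=5 $r2=7 $r3=3 $r4=5 $r5=12 $r6=9
PC=7  nor  $r1, $r1, $r0     | $r0=0 $r1=65530 $r2=7 $r3=3 $r4=5 $r5=12 $r6=9
PC=8  slti  $r5, $r0, 3      | $r0=0 $r1=65530 $r2=7 $r3=3 $r4=5 $r5=1 $r6=9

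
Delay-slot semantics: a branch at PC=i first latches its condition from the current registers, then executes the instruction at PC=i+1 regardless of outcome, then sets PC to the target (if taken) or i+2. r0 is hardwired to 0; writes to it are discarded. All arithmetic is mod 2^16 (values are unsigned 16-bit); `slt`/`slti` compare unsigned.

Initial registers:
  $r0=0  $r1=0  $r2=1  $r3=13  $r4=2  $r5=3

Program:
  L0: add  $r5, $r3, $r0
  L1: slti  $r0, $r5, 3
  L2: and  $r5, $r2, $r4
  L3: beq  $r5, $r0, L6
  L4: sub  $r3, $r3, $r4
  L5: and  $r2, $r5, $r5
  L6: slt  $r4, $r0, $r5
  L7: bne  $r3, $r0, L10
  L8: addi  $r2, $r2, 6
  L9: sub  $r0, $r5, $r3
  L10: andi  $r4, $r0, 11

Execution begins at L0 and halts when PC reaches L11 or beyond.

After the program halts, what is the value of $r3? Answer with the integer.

  step pc=0: add  $r5, $r3, $r0  regs=(0,0,1,13,2,13)
  step pc=1: slti  $r0, $r5, 3  regs=(0,0,1,13,2,13)
  step pc=2: and  $r5, $r2, $r4  regs=(0,0,1,13,2,0)
  step pc=3: beq  $r5, $r0, L6  cond=T  regs=(0,0,1,13,2,0)
  step pc=4: sub  $r3, $r3, $r4  regs=(0,0,1,11,2,0)
  step pc=6: slt  $r4, $r0, $r5  regs=(0,0,1,11,0,0)
  step pc=7: bne  $r3, $r0, L10  cond=T  regs=(0,0,1,11,0,0)
  step pc=8: addi  $r2, $r2, 6  regs=(0,0,7,11,0,0)
  step pc=10: andi  $r4, $r0, 11  regs=(0,0,7,11,0,0)

11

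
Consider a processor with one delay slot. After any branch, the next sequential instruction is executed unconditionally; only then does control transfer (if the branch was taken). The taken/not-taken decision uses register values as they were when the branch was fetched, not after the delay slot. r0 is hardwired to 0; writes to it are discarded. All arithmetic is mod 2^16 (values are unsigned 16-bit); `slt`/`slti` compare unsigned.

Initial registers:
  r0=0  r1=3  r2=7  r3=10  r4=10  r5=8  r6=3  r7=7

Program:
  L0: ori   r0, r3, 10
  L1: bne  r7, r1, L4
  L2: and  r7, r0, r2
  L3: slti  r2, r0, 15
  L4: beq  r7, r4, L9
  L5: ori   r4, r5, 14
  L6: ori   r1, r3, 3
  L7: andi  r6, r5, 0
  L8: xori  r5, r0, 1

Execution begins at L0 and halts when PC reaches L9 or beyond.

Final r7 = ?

[0] ori   r0, r3, 10  →  {r0:0, r1:3, r2:7, r3:10, r4:10, r5:8, r6:3, r7:7}
[1] bne  r7, r1, L4  →  {r0:0, r1:3, r2:7, r3:10, r4:10, r5:8, r6:3, r7:7}  ⟨branch taken⟩
[2] and  r7, r0, r2  →  {r0:0, r1:3, r2:7, r3:10, r4:10, r5:8, r6:3, r7:0}
[4] beq  r7, r4, L9  →  {r0:0, r1:3, r2:7, r3:10, r4:10, r5:8, r6:3, r7:0}  ⟨branch fallthrough⟩
[5] ori   r4, r5, 14  →  {r0:0, r1:3, r2:7, r3:10, r4:14, r5:8, r6:3, r7:0}
[6] ori   r1, r3, 3  →  {r0:0, r1:11, r2:7, r3:10, r4:14, r5:8, r6:3, r7:0}
[7] andi  r6, r5, 0  →  {r0:0, r1:11, r2:7, r3:10, r4:14, r5:8, r6:0, r7:0}
[8] xori  r5, r0, 1  →  {r0:0, r1:11, r2:7, r3:10, r4:14, r5:1, r6:0, r7:0}

0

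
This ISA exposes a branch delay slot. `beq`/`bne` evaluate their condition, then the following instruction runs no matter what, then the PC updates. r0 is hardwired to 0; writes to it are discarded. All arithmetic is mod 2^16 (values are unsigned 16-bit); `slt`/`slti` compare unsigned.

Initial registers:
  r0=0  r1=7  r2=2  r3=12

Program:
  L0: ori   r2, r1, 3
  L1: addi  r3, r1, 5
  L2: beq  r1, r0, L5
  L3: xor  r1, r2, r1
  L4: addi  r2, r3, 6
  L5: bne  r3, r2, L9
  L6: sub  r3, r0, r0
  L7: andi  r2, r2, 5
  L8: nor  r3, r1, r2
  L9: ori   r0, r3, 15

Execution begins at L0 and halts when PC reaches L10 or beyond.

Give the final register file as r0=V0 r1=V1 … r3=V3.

r0=0 r1=0 r2=18 r3=0

PC=0  ori   r2, r1, 3        | r0=0 r1=7 r2=7 r3=12
PC=1  addi  r3, r1, 5        | r0=0 r1=7 r2=7 r3=12
PC=2  beq  r1, r0, L5        | r0=0 r1=7 r2=7 r3=12  [not taken]
PC=3  xor  r1, r2, r1        | r0=0 r1=0 r2=7 r3=12
PC=4  addi  r2, r3, 6        | r0=0 r1=0 r2=18 r3=12
PC=5  bne  r3, r2, L9        | r0=0 r1=0 r2=18 r3=12  [TAKEN]
PC=6  sub  r3, r0, r0        | r0=0 r1=0 r2=18 r3=0
PC=9  ori   r0, r3, 15       | r0=0 r1=0 r2=18 r3=0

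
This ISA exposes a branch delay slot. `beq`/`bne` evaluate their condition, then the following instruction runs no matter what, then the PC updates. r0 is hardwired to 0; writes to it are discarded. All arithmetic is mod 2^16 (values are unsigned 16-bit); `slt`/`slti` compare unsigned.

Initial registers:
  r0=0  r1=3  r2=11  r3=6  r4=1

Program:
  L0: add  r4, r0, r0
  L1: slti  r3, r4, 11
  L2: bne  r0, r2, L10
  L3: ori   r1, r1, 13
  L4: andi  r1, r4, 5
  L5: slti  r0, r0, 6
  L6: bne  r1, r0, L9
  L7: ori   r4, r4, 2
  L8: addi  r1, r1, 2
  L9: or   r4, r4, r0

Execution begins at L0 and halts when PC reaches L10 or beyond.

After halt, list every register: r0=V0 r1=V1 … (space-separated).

#0 add  r4, r0, r0 ; 0/3/11/6/0
#1 slti  r3, r4, 11 ; 0/3/11/1/0
#2 bne  r0, r2, L10 ; 0/3/11/1/0 ; →target
#3 ori   r1, r1, 13 ; 0/15/11/1/0

r0=0 r1=15 r2=11 r3=1 r4=0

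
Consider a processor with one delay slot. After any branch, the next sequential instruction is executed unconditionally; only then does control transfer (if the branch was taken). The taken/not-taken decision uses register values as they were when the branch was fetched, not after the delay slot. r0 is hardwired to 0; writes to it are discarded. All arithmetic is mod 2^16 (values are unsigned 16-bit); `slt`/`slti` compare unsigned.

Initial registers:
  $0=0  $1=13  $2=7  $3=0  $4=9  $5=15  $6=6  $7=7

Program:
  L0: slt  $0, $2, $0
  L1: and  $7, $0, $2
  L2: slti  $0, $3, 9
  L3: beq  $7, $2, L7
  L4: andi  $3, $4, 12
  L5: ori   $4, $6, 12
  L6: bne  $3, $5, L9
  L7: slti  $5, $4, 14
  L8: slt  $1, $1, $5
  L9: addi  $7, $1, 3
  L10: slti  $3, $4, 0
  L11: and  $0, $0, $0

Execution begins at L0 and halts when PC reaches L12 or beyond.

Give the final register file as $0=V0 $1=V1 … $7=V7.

$0=0 $1=13 $2=7 $3=0 $4=14 $5=0 $6=6 $7=16

  step pc=0: slt  $0, $2, $0  regs=(0,13,7,0,9,15,6,7)
  step pc=1: and  $7, $0, $2  regs=(0,13,7,0,9,15,6,0)
  step pc=2: slti  $0, $3, 9  regs=(0,13,7,0,9,15,6,0)
  step pc=3: beq  $7, $2, L7  cond=F  regs=(0,13,7,0,9,15,6,0)
  step pc=4: andi  $3, $4, 12  regs=(0,13,7,8,9,15,6,0)
  step pc=5: ori   $4, $6, 12  regs=(0,13,7,8,14,15,6,0)
  step pc=6: bne  $3, $5, L9  cond=T  regs=(0,13,7,8,14,15,6,0)
  step pc=7: slti  $5, $4, 14  regs=(0,13,7,8,14,0,6,0)
  step pc=9: addi  $7, $1, 3  regs=(0,13,7,8,14,0,6,16)
  step pc=10: slti  $3, $4, 0  regs=(0,13,7,0,14,0,6,16)
  step pc=11: and  $0, $0, $0  regs=(0,13,7,0,14,0,6,16)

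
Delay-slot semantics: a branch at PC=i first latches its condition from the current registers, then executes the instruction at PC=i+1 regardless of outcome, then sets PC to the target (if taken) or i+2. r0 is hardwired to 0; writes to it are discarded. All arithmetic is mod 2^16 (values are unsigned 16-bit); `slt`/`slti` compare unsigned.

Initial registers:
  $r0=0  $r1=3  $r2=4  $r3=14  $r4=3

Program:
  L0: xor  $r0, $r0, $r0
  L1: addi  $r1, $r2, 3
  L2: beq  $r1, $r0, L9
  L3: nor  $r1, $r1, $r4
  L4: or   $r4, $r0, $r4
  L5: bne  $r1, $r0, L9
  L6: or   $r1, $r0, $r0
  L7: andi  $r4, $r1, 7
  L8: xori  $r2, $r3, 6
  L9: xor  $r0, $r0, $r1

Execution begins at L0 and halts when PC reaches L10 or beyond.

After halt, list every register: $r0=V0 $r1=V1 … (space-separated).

$r0=0 $r1=0 $r2=4 $r3=14 $r4=3

#0 xor  $r0, $r0, $r0 ; 0/3/4/14/3
#1 addi  $r1, $r2, 3 ; 0/7/4/14/3
#2 beq  $r1, $r0, L9 ; 0/7/4/14/3 ; →fallthru
#3 nor  $r1, $r1, $r4 ; 0/65528/4/14/3
#4 or   $r4, $r0, $r4 ; 0/65528/4/14/3
#5 bne  $r1, $r0, L9 ; 0/65528/4/14/3 ; →target
#6 or   $r1, $r0, $r0 ; 0/0/4/14/3
#9 xor  $r0, $r0, $r1 ; 0/0/4/14/3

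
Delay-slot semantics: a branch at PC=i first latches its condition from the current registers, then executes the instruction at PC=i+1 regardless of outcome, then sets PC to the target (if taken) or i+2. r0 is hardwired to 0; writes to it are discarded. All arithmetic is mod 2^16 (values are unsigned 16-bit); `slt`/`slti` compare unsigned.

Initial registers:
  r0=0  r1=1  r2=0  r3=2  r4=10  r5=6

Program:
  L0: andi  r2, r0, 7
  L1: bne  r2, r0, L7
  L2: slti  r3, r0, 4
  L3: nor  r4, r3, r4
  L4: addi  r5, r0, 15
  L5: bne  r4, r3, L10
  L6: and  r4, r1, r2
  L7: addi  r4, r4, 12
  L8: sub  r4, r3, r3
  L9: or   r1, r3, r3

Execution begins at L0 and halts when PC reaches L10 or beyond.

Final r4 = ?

#0 andi  r2, r0, 7 ; 0/1/0/2/10/6
#1 bne  r2, r0, L7 ; 0/1/0/2/10/6 ; →fallthru
#2 slti  r3, r0, 4 ; 0/1/0/1/10/6
#3 nor  r4, r3, r4 ; 0/1/0/1/65524/6
#4 addi  r5, r0, 15 ; 0/1/0/1/65524/15
#5 bne  r4, r3, L10 ; 0/1/0/1/65524/15 ; →target
#6 and  r4, r1, r2 ; 0/1/0/1/0/15

0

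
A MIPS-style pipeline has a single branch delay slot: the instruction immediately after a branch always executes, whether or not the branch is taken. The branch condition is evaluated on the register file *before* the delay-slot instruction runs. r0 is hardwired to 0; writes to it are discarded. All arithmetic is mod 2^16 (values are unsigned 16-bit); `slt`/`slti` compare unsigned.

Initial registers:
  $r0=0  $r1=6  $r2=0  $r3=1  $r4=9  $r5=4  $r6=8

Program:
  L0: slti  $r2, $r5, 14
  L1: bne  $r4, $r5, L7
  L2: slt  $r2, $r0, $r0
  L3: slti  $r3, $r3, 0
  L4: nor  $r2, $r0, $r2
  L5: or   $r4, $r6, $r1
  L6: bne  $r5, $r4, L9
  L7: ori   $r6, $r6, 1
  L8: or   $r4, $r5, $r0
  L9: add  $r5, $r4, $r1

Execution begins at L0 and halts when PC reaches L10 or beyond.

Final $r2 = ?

[0] slti  $r2, $r5, 14  →  {$r0:0, $r1:6, $r2:1, $r3:1, $r4:9, $r5:4, $r6:8}
[1] bne  $r4, $r5, L7  →  {$r0:0, $r1:6, $r2:1, $r3:1, $r4:9, $r5:4, $r6:8}  ⟨branch taken⟩
[2] slt  $r2, $r0, $r0  →  {$r0:0, $r1:6, $r2:0, $r3:1, $r4:9, $r5:4, $r6:8}
[7] ori   $r6, $r6, 1  →  {$r0:0, $r1:6, $r2:0, $r3:1, $r4:9, $r5:4, $r6:9}
[8] or   $r4, $r5, $r0  →  {$r0:0, $r1:6, $r2:0, $r3:1, $r4:4, $r5:4, $r6:9}
[9] add  $r5, $r4, $r1  →  {$r0:0, $r1:6, $r2:0, $r3:1, $r4:4, $r5:10, $r6:9}

0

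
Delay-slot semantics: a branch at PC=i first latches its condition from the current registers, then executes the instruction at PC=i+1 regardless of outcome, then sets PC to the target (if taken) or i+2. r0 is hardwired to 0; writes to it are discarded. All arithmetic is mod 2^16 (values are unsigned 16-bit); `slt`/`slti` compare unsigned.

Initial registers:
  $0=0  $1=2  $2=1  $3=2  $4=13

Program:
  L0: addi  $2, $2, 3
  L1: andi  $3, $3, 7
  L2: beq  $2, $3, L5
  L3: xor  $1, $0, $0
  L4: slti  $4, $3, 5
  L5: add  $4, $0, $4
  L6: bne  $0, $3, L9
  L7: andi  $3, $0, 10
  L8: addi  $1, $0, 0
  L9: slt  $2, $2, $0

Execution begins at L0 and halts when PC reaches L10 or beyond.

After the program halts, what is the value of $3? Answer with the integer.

#0 addi  $2, $2, 3 ; 0/2/4/2/13
#1 andi  $3, $3, 7 ; 0/2/4/2/13
#2 beq  $2, $3, L5 ; 0/2/4/2/13 ; →fallthru
#3 xor  $1, $0, $0 ; 0/0/4/2/13
#4 slti  $4, $3, 5 ; 0/0/4/2/1
#5 add  $4, $0, $4 ; 0/0/4/2/1
#6 bne  $0, $3, L9 ; 0/0/4/2/1 ; →target
#7 andi  $3, $0, 10 ; 0/0/4/0/1
#9 slt  $2, $2, $0 ; 0/0/0/0/1

0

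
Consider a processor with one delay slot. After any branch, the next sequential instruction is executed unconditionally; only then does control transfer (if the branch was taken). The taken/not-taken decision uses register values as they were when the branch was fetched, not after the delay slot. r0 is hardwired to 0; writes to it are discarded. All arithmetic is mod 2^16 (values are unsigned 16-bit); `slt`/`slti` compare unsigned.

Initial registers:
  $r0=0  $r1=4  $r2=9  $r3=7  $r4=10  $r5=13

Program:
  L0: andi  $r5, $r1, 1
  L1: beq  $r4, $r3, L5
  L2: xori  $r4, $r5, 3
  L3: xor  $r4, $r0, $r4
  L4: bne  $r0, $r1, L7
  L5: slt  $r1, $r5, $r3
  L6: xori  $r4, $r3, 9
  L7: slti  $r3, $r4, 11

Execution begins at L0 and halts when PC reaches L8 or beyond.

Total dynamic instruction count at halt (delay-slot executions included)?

  step pc=0: andi  $r5, $r1, 1  regs=(0,4,9,7,10,0)
  step pc=1: beq  $r4, $r3, L5  cond=F  regs=(0,4,9,7,10,0)
  step pc=2: xori  $r4, $r5, 3  regs=(0,4,9,7,3,0)
  step pc=3: xor  $r4, $r0, $r4  regs=(0,4,9,7,3,0)
  step pc=4: bne  $r0, $r1, L7  cond=T  regs=(0,4,9,7,3,0)
  step pc=5: slt  $r1, $r5, $r3  regs=(0,1,9,7,3,0)
  step pc=7: slti  $r3, $r4, 11  regs=(0,1,9,1,3,0)

7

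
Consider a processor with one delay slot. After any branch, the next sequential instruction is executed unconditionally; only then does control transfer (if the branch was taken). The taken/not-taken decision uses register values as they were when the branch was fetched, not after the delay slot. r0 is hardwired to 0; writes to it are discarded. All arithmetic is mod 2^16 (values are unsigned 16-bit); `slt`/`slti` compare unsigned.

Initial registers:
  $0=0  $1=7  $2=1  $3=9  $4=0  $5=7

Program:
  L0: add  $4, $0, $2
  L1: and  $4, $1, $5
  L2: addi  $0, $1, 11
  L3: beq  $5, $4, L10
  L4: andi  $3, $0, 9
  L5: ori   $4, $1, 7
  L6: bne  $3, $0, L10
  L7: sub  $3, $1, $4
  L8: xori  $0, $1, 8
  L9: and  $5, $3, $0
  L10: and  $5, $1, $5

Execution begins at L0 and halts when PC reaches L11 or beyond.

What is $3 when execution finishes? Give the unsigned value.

0

PC=0  add  $4, $0, $2        | $0=0 $1=7 $2=1 $3=9 $4=1 $5=7
PC=1  and  $4, $1, $5        | $0=0 $1=7 $2=1 $3=9 $4=7 $5=7
PC=2  addi  $0, $1, 11       | $0=0 $1=7 $2=1 $3=9 $4=7 $5=7
PC=3  beq  $5, $4, L10       | $0=0 $1=7 $2=1 $3=9 $4=7 $5=7  [TAKEN]
PC=4  andi  $3, $0, 9        | $0=0 $1=7 $2=1 $3=0 $4=7 $5=7
PC=10 and  $5, $1, $5        | $0=0 $1=7 $2=1 $3=0 $4=7 $5=7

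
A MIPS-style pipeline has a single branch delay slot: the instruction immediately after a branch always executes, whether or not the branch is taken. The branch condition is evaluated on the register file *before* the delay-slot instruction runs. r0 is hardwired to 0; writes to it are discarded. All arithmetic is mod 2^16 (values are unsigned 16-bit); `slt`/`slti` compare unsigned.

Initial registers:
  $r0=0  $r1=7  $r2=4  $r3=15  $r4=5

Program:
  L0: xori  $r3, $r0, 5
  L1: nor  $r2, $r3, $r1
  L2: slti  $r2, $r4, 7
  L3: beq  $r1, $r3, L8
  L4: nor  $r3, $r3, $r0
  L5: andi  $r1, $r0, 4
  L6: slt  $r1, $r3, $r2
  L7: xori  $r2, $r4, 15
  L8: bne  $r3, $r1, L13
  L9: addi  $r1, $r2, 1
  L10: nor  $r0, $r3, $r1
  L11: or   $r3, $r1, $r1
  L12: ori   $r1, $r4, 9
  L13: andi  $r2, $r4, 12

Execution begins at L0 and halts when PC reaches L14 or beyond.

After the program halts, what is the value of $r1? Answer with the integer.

  step pc=0: xori  $r3, $r0, 5  regs=(0,7,4,5,5)
  step pc=1: nor  $r2, $r3, $r1  regs=(0,7,65528,5,5)
  step pc=2: slti  $r2, $r4, 7  regs=(0,7,1,5,5)
  step pc=3: beq  $r1, $r3, L8  cond=F  regs=(0,7,1,5,5)
  step pc=4: nor  $r3, $r3, $r0  regs=(0,7,1,65530,5)
  step pc=5: andi  $r1, $r0, 4  regs=(0,0,1,65530,5)
  step pc=6: slt  $r1, $r3, $r2  regs=(0,0,1,65530,5)
  step pc=7: xori  $r2, $r4, 15  regs=(0,0,10,65530,5)
  step pc=8: bne  $r3, $r1, L13  cond=T  regs=(0,0,10,65530,5)
  step pc=9: addi  $r1, $r2, 1  regs=(0,11,10,65530,5)
  step pc=13: andi  $r2, $r4, 12  regs=(0,11,4,65530,5)

11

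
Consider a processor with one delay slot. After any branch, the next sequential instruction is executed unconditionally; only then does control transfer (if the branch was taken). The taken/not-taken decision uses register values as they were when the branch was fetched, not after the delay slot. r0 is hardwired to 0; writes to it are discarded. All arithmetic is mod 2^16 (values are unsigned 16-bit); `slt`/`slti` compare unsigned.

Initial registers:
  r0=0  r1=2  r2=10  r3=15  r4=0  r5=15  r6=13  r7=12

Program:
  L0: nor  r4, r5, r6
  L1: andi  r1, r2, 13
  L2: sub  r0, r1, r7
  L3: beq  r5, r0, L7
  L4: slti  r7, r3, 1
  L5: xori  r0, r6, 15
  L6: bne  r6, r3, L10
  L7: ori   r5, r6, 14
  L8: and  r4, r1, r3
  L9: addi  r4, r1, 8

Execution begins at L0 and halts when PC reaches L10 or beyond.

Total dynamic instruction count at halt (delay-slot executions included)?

8

PC=0  nor  r4, r5, r6        | r0=0 r1=2 r2=10 r3=15 r4=65520 r5=15 r6=13 r7=12
PC=1  andi  r1, r2, 13       | r0=0 r1=8 r2=10 r3=15 r4=65520 r5=15 r6=13 r7=12
PC=2  sub  r0, r1, r7        | r0=0 r1=8 r2=10 r3=15 r4=65520 r5=15 r6=13 r7=12
PC=3  beq  r5, r0, L7        | r0=0 r1=8 r2=10 r3=15 r4=65520 r5=15 r6=13 r7=12  [not taken]
PC=4  slti  r7, r3, 1        | r0=0 r1=8 r2=10 r3=15 r4=65520 r5=15 r6=13 r7=0
PC=5  xori  r0, r6, 15       | r0=0 r1=8 r2=10 r3=15 r4=65520 r5=15 r6=13 r7=0
PC=6  bne  r6, r3, L10       | r0=0 r1=8 r2=10 r3=15 r4=65520 r5=15 r6=13 r7=0  [TAKEN]
PC=7  ori   r5, r6, 14       | r0=0 r1=8 r2=10 r3=15 r4=65520 r5=15 r6=13 r7=0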